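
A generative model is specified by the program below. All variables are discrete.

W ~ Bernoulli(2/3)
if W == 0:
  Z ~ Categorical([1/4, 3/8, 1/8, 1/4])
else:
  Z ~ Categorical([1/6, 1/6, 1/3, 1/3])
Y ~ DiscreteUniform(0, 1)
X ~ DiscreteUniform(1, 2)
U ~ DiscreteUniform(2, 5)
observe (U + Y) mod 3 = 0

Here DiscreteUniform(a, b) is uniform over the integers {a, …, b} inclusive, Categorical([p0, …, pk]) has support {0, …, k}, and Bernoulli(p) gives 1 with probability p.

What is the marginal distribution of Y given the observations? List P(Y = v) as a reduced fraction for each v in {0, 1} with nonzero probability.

Enumerate traces; 48 have nonzero weight after conditioning:
  (W=0, Z=0, Y=0, X=1, U=3) weight 1/192
  (W=0, Z=0, Y=0, X=2, U=3) weight 1/192
  (W=0, Z=0, Y=1, X=1, U=2) weight 1/192
  (W=0, Z=0, Y=1, X=1, U=5) weight 1/192
  (W=0, Z=0, Y=1, X=2, U=2) weight 1/192
  (W=0, Z=0, Y=1, X=2, U=5) weight 1/192
  (W=0, Z=1, Y=0, X=1, U=3) weight 1/128
  (W=0, Z=1, Y=0, X=2, U=3) weight 1/128
  … 40 more
Group by Y:
  weight(Y=0) = 1/8
  weight(Y=1) = 1/4
Total weight = 1/8 + 1/4 = 3/8
P(Y=0 | obs) = 1/8 / 3/8 = 1/3
P(Y=1 | obs) = 1/4 / 3/8 = 2/3

P(Y=0) = 1/3, P(Y=1) = 2/3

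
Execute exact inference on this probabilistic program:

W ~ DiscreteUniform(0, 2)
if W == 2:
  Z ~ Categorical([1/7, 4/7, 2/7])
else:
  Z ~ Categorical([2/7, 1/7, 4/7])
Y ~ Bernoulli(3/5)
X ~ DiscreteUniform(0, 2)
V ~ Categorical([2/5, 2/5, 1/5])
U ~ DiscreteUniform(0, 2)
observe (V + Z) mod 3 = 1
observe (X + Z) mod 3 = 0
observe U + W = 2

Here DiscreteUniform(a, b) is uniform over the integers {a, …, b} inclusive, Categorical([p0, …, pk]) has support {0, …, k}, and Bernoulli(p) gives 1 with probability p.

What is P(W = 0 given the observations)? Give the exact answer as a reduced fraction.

Enumerate traces; 18 have nonzero weight after conditioning:
  (W=0, Z=0, Y=0, X=0, V=1, U=2) weight 8/4725
  (W=0, Z=0, Y=1, X=0, V=1, U=2) weight 4/1575
  (W=0, Z=1, Y=0, X=2, V=0, U=2) weight 4/4725
  (W=0, Z=1, Y=1, X=2, V=0, U=2) weight 2/1575
  (W=0, Z=2, Y=0, X=1, V=2, U=2) weight 8/4725
  (W=0, Z=2, Y=1, X=1, V=2, U=2) weight 4/1575
  (W=1, Z=0, Y=0, X=0, V=1, U=1) weight 8/4725
  (W=1, Z=0, Y=1, X=0, V=1, U=1) weight 4/1575
  (W=2, Z=0, Y=0, X=0, V=1, U=0) weight 4/4725
  … 9 more
Group by W:
  weight(W=0) = 2/189
  weight(W=1) = 2/189
  weight(W=2) = 4/315
Total weight = 2/189 + 2/189 + 4/315 = 32/945
P(W=0 | obs) = 2/189 / 32/945 = 5/16
P(W=1 | obs) = 2/189 / 32/945 = 5/16
P(W=2 | obs) = 4/315 / 32/945 = 3/8

P(W = 0 | obs) = 5/16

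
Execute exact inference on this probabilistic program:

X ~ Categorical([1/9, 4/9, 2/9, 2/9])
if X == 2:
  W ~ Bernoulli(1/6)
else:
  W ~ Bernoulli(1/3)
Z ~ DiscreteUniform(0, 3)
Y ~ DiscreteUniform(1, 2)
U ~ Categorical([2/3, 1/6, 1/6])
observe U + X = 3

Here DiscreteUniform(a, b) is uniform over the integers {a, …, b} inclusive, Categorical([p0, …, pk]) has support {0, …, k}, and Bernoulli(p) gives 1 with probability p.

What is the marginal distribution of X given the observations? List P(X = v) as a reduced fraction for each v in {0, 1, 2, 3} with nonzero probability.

Enumerate traces; 48 have nonzero weight after conditioning:
  (X=1, W=0, Z=0, Y=1, U=2) weight 1/162
  (X=1, W=0, Z=0, Y=2, U=2) weight 1/162
  (X=1, W=0, Z=1, Y=1, U=2) weight 1/162
  (X=1, W=0, Z=1, Y=2, U=2) weight 1/162
  (X=1, W=0, Z=2, Y=1, U=2) weight 1/162
  (X=1, W=0, Z=2, Y=2, U=2) weight 1/162
  (X=1, W=0, Z=3, Y=1, U=2) weight 1/162
  (X=1, W=0, Z=3, Y=2, U=2) weight 1/162
  (X=2, W=0, Z=0, Y=1, U=1) weight 5/1296
  (X=3, W=0, Z=0, Y=1, U=0) weight 1/81
  … 38 more
Group by X:
  weight(X=1) = 2/27
  weight(X=2) = 1/27
  weight(X=3) = 4/27
Total weight = 2/27 + 1/27 + 4/27 = 7/27
P(X=1 | obs) = 2/27 / 7/27 = 2/7
P(X=2 | obs) = 1/27 / 7/27 = 1/7
P(X=3 | obs) = 4/27 / 7/27 = 4/7

P(X=1) = 2/7, P(X=2) = 1/7, P(X=3) = 4/7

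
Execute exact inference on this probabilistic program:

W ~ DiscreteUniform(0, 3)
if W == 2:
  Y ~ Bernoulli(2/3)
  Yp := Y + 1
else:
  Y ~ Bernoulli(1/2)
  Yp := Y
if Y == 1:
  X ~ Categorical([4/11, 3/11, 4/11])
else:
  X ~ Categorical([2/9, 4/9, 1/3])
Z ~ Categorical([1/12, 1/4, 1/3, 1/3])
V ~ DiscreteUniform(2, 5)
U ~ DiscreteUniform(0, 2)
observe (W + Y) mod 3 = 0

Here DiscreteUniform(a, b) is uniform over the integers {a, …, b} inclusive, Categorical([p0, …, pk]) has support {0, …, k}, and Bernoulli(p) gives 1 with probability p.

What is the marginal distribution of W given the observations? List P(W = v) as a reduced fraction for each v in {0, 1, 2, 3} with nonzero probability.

Enumerate traces; 432 have nonzero weight after conditioning:
  (W=0, Y=0, X=0, Z=0, V=2, U=0) weight 1/5184
  (W=0, Y=0, X=0, Z=0, V=2, U=1) weight 1/5184
  (W=0, Y=0, X=0, Z=0, V=2, U=2) weight 1/5184
  (W=0, Y=0, X=0, Z=0, V=3, U=0) weight 1/5184
  (W=0, Y=0, X=0, Z=0, V=3, U=1) weight 1/5184
  (W=0, Y=0, X=0, Z=0, V=3, U=2) weight 1/5184
  (W=0, Y=0, X=0, Z=0, V=4, U=0) weight 1/5184
  (W=0, Y=0, X=0, Z=0, V=4, U=1) weight 1/5184
  (W=2, Y=1, X=0, Z=0, V=2, U=0) weight 1/2376
  (W=3, Y=0, X=0, Z=0, V=2, U=0) weight 1/5184
  … 422 more
Group by W:
  weight(W=0) = 1/8
  weight(W=2) = 1/6
  weight(W=3) = 1/8
Total weight = 1/8 + 1/6 + 1/8 = 5/12
P(W=0 | obs) = 1/8 / 5/12 = 3/10
P(W=2 | obs) = 1/6 / 5/12 = 2/5
P(W=3 | obs) = 1/8 / 5/12 = 3/10

P(W=0) = 3/10, P(W=2) = 2/5, P(W=3) = 3/10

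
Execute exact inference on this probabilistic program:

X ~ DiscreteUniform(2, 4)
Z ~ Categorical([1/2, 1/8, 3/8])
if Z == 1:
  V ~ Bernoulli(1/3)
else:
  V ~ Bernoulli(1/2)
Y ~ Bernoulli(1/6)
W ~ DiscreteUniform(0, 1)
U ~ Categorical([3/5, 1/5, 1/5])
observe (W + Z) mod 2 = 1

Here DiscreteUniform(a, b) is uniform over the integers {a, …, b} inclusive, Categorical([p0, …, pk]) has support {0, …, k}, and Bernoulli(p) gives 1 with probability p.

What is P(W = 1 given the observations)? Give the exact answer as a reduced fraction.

Enumerate traces; 108 have nonzero weight after conditioning:
  (X=2, Z=0, V=0, Y=0, W=1, U=0) weight 1/48
  (X=2, Z=0, V=0, Y=0, W=1, U=1) weight 1/144
  (X=2, Z=0, V=0, Y=0, W=1, U=2) weight 1/144
  (X=2, Z=0, V=0, Y=1, W=1, U=0) weight 1/240
  (X=2, Z=0, V=0, Y=1, W=1, U=1) weight 1/720
  (X=2, Z=0, V=0, Y=1, W=1, U=2) weight 1/720
  (X=2, Z=0, V=1, Y=0, W=1, U=0) weight 1/48
  (X=2, Z=0, V=1, Y=0, W=1, U=1) weight 1/144
  (X=2, Z=1, V=0, Y=0, W=0, U=0) weight 1/144
  … 99 more
Group by W:
  weight(W=0) = 1/16
  weight(W=1) = 7/16
Total weight = 1/16 + 7/16 = 1/2
P(W=0 | obs) = 1/16 / 1/2 = 1/8
P(W=1 | obs) = 7/16 / 1/2 = 7/8

P(W = 1 | obs) = 7/8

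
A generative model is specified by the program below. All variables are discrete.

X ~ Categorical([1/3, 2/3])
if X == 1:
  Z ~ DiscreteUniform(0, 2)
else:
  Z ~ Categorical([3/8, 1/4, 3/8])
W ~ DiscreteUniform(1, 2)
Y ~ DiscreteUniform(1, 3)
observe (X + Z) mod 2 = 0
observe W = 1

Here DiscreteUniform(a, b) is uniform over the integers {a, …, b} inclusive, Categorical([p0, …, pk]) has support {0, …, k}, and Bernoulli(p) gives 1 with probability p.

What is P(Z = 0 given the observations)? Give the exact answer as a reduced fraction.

Enumerate traces; 9 have nonzero weight after conditioning:
  (X=0, Z=0, W=1, Y=1) weight 1/48
  (X=0, Z=0, W=1, Y=2) weight 1/48
  (X=0, Z=0, W=1, Y=3) weight 1/48
  (X=0, Z=2, W=1, Y=1) weight 1/48
  (X=0, Z=2, W=1, Y=2) weight 1/48
  (X=0, Z=2, W=1, Y=3) weight 1/48
  (X=1, Z=1, W=1, Y=1) weight 1/27
  (X=1, Z=1, W=1, Y=2) weight 1/27
  … 1 more
Group by Z:
  weight(Z=0) = 1/16
  weight(Z=1) = 1/9
  weight(Z=2) = 1/16
Total weight = 1/16 + 1/9 + 1/16 = 17/72
P(Z=0 | obs) = 1/16 / 17/72 = 9/34
P(Z=1 | obs) = 1/9 / 17/72 = 8/17
P(Z=2 | obs) = 1/16 / 17/72 = 9/34

P(Z = 0 | obs) = 9/34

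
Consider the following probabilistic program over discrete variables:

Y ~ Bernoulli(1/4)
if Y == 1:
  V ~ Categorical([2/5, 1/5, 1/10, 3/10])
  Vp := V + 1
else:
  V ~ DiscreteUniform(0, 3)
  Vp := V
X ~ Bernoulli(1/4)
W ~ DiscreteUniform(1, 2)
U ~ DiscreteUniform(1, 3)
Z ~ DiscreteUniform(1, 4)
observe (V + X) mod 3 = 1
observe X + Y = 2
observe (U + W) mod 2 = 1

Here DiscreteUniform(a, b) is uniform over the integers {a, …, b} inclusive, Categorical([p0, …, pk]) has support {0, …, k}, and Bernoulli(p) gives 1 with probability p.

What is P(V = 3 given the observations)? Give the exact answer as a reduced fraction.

P(V = 3 | obs) = 3/7

Enumerate traces; 24 have nonzero weight after conditioning:
  (Y=1, V=0, X=1, W=1, U=2, Z=1) weight 1/960
  (Y=1, V=0, X=1, W=1, U=2, Z=2) weight 1/960
  (Y=1, V=0, X=1, W=1, U=2, Z=3) weight 1/960
  (Y=1, V=0, X=1, W=1, U=2, Z=4) weight 1/960
  (Y=1, V=0, X=1, W=2, U=1, Z=1) weight 1/960
  (Y=1, V=0, X=1, W=2, U=1, Z=2) weight 1/960
  (Y=1, V=0, X=1, W=2, U=1, Z=3) weight 1/960
  (Y=1, V=0, X=1, W=2, U=1, Z=4) weight 1/960
  (Y=1, V=3, X=1, W=1, U=2, Z=1) weight 1/1280
  … 15 more
Group by V:
  weight(V=0) = 1/80
  weight(V=3) = 3/320
Total weight = 1/80 + 3/320 = 7/320
P(V=0 | obs) = 1/80 / 7/320 = 4/7
P(V=3 | obs) = 3/320 / 7/320 = 3/7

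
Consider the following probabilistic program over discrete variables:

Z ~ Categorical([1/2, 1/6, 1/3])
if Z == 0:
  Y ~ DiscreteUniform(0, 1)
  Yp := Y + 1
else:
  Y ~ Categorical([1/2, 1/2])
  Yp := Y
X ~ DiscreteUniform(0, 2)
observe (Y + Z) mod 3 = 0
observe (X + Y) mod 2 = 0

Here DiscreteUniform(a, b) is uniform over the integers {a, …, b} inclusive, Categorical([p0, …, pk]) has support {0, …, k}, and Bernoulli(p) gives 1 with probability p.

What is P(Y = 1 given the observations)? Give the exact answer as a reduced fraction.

P(Y = 1 | obs) = 1/4

Enumerate traces; 3 have nonzero weight after conditioning:
  (Z=0, Y=0, X=0) weight 1/12
  (Z=0, Y=0, X=2) weight 1/12
  (Z=2, Y=1, X=1) weight 1/18
Group by Y:
  weight(Y=0) = 1/6
  weight(Y=1) = 1/18
Total weight = 1/6 + 1/18 = 2/9
P(Y=0 | obs) = 1/6 / 2/9 = 3/4
P(Y=1 | obs) = 1/18 / 2/9 = 1/4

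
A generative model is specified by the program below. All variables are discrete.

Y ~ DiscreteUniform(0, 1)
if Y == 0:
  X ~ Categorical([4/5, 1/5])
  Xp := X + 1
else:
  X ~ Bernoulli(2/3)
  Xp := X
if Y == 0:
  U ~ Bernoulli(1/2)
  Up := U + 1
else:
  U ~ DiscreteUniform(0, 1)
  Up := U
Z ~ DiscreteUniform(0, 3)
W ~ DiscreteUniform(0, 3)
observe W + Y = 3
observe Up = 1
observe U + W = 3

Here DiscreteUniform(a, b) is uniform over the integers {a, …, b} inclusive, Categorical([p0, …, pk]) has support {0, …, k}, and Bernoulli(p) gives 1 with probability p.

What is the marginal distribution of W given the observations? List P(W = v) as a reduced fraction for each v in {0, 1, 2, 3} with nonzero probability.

P(W=2) = 1/2, P(W=3) = 1/2

Enumerate traces; 16 have nonzero weight after conditioning:
  (Y=0, X=0, U=0, Z=0, W=3) weight 1/80
  (Y=0, X=0, U=0, Z=1, W=3) weight 1/80
  (Y=0, X=0, U=0, Z=2, W=3) weight 1/80
  (Y=0, X=0, U=0, Z=3, W=3) weight 1/80
  (Y=0, X=1, U=0, Z=0, W=3) weight 1/320
  (Y=0, X=1, U=0, Z=1, W=3) weight 1/320
  (Y=0, X=1, U=0, Z=2, W=3) weight 1/320
  (Y=0, X=1, U=0, Z=3, W=3) weight 1/320
  (Y=1, X=0, U=1, Z=0, W=2) weight 1/192
  … 7 more
Group by W:
  weight(W=2) = 1/16
  weight(W=3) = 1/16
Total weight = 1/16 + 1/16 = 1/8
P(W=2 | obs) = 1/16 / 1/8 = 1/2
P(W=3 | obs) = 1/16 / 1/8 = 1/2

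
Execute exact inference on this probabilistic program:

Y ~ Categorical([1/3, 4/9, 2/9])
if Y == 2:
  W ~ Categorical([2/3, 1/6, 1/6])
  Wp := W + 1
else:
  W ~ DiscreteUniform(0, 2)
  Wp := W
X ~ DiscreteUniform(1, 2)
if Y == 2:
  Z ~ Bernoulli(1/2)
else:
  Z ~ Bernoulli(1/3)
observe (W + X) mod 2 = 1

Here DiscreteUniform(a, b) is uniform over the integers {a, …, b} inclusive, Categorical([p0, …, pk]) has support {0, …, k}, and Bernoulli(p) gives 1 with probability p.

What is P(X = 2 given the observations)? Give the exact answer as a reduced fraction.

Enumerate traces; 18 have nonzero weight after conditioning:
  (Y=0, W=0, X=1, Z=0) weight 1/27
  (Y=0, W=0, X=1, Z=1) weight 1/54
  (Y=0, W=1, X=2, Z=0) weight 1/27
  (Y=0, W=1, X=2, Z=1) weight 1/54
  (Y=0, W=2, X=1, Z=0) weight 1/27
  (Y=0, W=2, X=1, Z=1) weight 1/54
  (Y=1, W=0, X=1, Z=0) weight 4/81
  (Y=1, W=0, X=1, Z=1) weight 2/81
  … 10 more
Group by X:
  weight(X=1) = 19/54
  weight(X=2) = 4/27
Total weight = 19/54 + 4/27 = 1/2
P(X=1 | obs) = 19/54 / 1/2 = 19/27
P(X=2 | obs) = 4/27 / 1/2 = 8/27

P(X = 2 | obs) = 8/27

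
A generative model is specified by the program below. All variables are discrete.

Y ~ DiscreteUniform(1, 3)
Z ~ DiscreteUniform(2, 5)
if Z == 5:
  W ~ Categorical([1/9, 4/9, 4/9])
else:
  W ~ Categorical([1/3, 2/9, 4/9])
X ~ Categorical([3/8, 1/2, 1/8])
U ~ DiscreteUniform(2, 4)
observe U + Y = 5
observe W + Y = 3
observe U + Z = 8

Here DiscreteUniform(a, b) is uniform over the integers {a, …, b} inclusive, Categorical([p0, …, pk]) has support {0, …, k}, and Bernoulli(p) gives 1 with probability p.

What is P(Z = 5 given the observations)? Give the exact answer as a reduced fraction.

Enumerate traces; 6 have nonzero weight after conditioning:
  (Y=1, Z=4, W=2, X=0, U=4) weight 1/216
  (Y=1, Z=4, W=2, X=1, U=4) weight 1/162
  (Y=1, Z=4, W=2, X=2, U=4) weight 1/648
  (Y=2, Z=5, W=1, X=0, U=3) weight 1/216
  (Y=2, Z=5, W=1, X=1, U=3) weight 1/162
  (Y=2, Z=5, W=1, X=2, U=3) weight 1/648
Group by Z:
  weight(Z=4) = 1/81
  weight(Z=5) = 1/81
Total weight = 1/81 + 1/81 = 2/81
P(Z=4 | obs) = 1/81 / 2/81 = 1/2
P(Z=5 | obs) = 1/81 / 2/81 = 1/2

P(Z = 5 | obs) = 1/2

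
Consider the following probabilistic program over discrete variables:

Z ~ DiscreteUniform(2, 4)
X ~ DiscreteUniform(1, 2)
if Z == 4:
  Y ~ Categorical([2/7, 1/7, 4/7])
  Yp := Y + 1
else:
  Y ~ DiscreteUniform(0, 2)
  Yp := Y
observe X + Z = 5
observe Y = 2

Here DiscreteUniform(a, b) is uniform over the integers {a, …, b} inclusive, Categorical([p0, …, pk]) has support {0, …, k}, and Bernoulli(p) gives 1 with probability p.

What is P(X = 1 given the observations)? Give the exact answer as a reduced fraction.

Enumerate traces; 2 have nonzero weight after conditioning:
  (Z=3, X=2, Y=2) weight 1/18
  (Z=4, X=1, Y=2) weight 2/21
Group by X:
  weight(X=1) = 2/21
  weight(X=2) = 1/18
Total weight = 2/21 + 1/18 = 19/126
P(X=1 | obs) = 2/21 / 19/126 = 12/19
P(X=2 | obs) = 1/18 / 19/126 = 7/19

P(X = 1 | obs) = 12/19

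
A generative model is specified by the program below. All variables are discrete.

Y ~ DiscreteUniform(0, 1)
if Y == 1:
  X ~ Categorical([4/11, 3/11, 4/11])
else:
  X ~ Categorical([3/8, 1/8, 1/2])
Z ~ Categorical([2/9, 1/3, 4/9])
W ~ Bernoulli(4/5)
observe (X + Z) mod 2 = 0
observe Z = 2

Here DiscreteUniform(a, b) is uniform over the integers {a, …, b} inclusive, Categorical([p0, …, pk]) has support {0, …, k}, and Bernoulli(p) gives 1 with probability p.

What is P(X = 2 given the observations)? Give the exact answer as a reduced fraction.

Enumerate traces; 8 have nonzero weight after conditioning:
  (Y=0, X=0, Z=2, W=0) weight 1/60
  (Y=0, X=0, Z=2, W=1) weight 1/15
  (Y=0, X=2, Z=2, W=0) weight 1/45
  (Y=0, X=2, Z=2, W=1) weight 4/45
  (Y=1, X=0, Z=2, W=0) weight 8/495
  (Y=1, X=0, Z=2, W=1) weight 32/495
  (Y=1, X=2, Z=2, W=0) weight 8/495
  (Y=1, X=2, Z=2, W=1) weight 32/495
Group by X:
  weight(X=0) = 65/396
  weight(X=2) = 19/99
Total weight = 65/396 + 19/99 = 47/132
P(X=0 | obs) = 65/396 / 47/132 = 65/141
P(X=2 | obs) = 19/99 / 47/132 = 76/141

P(X = 2 | obs) = 76/141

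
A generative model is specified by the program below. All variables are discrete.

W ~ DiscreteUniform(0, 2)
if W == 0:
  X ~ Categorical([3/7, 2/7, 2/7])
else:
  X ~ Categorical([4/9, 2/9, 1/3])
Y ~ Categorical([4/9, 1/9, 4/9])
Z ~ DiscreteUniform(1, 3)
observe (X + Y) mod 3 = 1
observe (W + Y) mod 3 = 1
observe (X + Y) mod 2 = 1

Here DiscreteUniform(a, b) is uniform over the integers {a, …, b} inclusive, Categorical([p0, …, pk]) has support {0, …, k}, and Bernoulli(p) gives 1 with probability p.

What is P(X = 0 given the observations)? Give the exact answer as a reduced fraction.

Enumerate traces; 6 have nonzero weight after conditioning:
  (W=0, X=0, Y=1, Z=1) weight 1/189
  (W=0, X=0, Y=1, Z=2) weight 1/189
  (W=0, X=0, Y=1, Z=3) weight 1/189
  (W=1, X=1, Y=0, Z=1) weight 8/729
  (W=1, X=1, Y=0, Z=2) weight 8/729
  (W=1, X=1, Y=0, Z=3) weight 8/729
Group by X:
  weight(X=0) = 1/63
  weight(X=1) = 8/243
Total weight = 1/63 + 8/243 = 83/1701
P(X=0 | obs) = 1/63 / 83/1701 = 27/83
P(X=1 | obs) = 8/243 / 83/1701 = 56/83

P(X = 0 | obs) = 27/83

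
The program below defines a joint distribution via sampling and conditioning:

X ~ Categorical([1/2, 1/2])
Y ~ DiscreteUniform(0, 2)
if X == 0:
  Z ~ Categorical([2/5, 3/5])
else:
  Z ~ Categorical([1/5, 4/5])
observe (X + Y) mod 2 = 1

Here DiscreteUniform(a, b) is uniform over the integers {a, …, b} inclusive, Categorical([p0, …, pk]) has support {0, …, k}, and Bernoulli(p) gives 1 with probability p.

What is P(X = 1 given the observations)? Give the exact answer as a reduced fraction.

Enumerate traces; 6 have nonzero weight after conditioning:
  (X=0, Y=1, Z=0) weight 1/15
  (X=0, Y=1, Z=1) weight 1/10
  (X=1, Y=0, Z=0) weight 1/30
  (X=1, Y=0, Z=1) weight 2/15
  (X=1, Y=2, Z=0) weight 1/30
  (X=1, Y=2, Z=1) weight 2/15
Group by X:
  weight(X=0) = 1/6
  weight(X=1) = 1/3
Total weight = 1/6 + 1/3 = 1/2
P(X=0 | obs) = 1/6 / 1/2 = 1/3
P(X=1 | obs) = 1/3 / 1/2 = 2/3

P(X = 1 | obs) = 2/3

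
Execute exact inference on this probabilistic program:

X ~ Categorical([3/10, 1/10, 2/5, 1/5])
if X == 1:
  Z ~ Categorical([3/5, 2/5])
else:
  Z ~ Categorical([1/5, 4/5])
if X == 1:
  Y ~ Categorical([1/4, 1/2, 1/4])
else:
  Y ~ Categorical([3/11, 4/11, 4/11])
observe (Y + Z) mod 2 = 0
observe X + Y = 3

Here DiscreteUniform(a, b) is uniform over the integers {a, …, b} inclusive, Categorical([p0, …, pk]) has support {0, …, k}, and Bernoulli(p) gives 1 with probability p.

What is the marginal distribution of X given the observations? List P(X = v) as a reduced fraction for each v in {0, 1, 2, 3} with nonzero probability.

Enumerate traces; 3 have nonzero weight after conditioning:
  (X=1, Z=0, Y=2) weight 3/200
  (X=2, Z=1, Y=1) weight 32/275
  (X=3, Z=0, Y=0) weight 3/275
Group by X:
  weight(X=1) = 3/200
  weight(X=2) = 32/275
  weight(X=3) = 3/275
Total weight = 3/200 + 32/275 + 3/275 = 313/2200
P(X=1 | obs) = 3/200 / 313/2200 = 33/313
P(X=2 | obs) = 32/275 / 313/2200 = 256/313
P(X=3 | obs) = 3/275 / 313/2200 = 24/313

P(X=1) = 33/313, P(X=2) = 256/313, P(X=3) = 24/313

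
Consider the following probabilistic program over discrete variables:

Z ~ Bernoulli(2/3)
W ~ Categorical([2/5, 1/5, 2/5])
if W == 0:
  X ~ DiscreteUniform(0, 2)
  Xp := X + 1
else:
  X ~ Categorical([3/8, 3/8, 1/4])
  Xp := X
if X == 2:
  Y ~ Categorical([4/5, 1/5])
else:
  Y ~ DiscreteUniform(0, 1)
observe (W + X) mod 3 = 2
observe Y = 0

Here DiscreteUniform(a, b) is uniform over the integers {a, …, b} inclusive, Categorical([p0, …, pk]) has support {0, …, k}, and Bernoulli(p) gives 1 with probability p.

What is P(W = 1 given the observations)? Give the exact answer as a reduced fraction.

Enumerate traces; 6 have nonzero weight after conditioning:
  (Z=0, W=0, X=2, Y=0) weight 8/225
  (Z=0, W=1, X=1, Y=0) weight 1/80
  (Z=0, W=2, X=0, Y=0) weight 1/40
  (Z=1, W=0, X=2, Y=0) weight 16/225
  (Z=1, W=1, X=1, Y=0) weight 1/40
  (Z=1, W=2, X=0, Y=0) weight 1/20
Group by W:
  weight(W=0) = 8/75
  weight(W=1) = 3/80
  weight(W=2) = 3/40
Total weight = 8/75 + 3/80 + 3/40 = 263/1200
P(W=0 | obs) = 8/75 / 263/1200 = 128/263
P(W=1 | obs) = 3/80 / 263/1200 = 45/263
P(W=2 | obs) = 3/40 / 263/1200 = 90/263

P(W = 1 | obs) = 45/263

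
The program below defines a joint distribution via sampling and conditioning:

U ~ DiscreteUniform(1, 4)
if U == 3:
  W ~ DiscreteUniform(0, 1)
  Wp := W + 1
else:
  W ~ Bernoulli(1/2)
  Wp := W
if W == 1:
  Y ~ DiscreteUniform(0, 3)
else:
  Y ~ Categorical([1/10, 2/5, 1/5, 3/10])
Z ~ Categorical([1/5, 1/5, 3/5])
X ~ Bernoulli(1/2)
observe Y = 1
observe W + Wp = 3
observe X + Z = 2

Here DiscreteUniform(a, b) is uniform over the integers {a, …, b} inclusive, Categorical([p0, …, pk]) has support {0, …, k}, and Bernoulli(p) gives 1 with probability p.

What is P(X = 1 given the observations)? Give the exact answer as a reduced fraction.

Enumerate traces; 2 have nonzero weight after conditioning:
  (U=3, W=1, Y=1, Z=1, X=1) weight 1/320
  (U=3, W=1, Y=1, Z=2, X=0) weight 3/320
Group by X:
  weight(X=0) = 3/320
  weight(X=1) = 1/320
Total weight = 3/320 + 1/320 = 1/80
P(X=0 | obs) = 3/320 / 1/80 = 3/4
P(X=1 | obs) = 1/320 / 1/80 = 1/4

P(X = 1 | obs) = 1/4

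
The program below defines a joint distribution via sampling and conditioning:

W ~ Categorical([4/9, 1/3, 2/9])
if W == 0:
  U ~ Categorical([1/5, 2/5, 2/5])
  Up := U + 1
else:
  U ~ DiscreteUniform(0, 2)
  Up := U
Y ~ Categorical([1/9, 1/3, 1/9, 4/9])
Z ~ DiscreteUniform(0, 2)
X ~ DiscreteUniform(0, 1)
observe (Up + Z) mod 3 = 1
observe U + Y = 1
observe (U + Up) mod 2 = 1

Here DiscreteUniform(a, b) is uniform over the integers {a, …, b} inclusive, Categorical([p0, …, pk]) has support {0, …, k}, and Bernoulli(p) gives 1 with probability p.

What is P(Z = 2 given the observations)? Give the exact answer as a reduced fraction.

Enumerate traces; 4 have nonzero weight after conditioning:
  (W=0, U=0, Y=1, Z=0, X=0) weight 2/405
  (W=0, U=0, Y=1, Z=0, X=1) weight 2/405
  (W=0, U=1, Y=0, Z=2, X=0) weight 4/1215
  (W=0, U=1, Y=0, Z=2, X=1) weight 4/1215
Group by Z:
  weight(Z=0) = 4/405
  weight(Z=2) = 8/1215
Total weight = 4/405 + 8/1215 = 4/243
P(Z=0 | obs) = 4/405 / 4/243 = 3/5
P(Z=2 | obs) = 8/1215 / 4/243 = 2/5

P(Z = 2 | obs) = 2/5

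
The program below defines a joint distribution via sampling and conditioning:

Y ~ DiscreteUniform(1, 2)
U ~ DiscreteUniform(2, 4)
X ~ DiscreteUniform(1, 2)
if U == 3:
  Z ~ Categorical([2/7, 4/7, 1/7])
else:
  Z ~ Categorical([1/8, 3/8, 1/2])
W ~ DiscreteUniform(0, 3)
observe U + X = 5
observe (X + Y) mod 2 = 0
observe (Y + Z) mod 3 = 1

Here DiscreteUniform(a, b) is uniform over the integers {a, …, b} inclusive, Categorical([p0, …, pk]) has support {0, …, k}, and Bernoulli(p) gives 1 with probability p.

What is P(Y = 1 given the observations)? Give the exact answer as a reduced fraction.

P(Y = 1 | obs) = 7/15

Enumerate traces; 8 have nonzero weight after conditioning:
  (Y=1, U=4, X=1, Z=0, W=0) weight 1/384
  (Y=1, U=4, X=1, Z=0, W=1) weight 1/384
  (Y=1, U=4, X=1, Z=0, W=2) weight 1/384
  (Y=1, U=4, X=1, Z=0, W=3) weight 1/384
  (Y=2, U=3, X=2, Z=2, W=0) weight 1/336
  (Y=2, U=3, X=2, Z=2, W=1) weight 1/336
  (Y=2, U=3, X=2, Z=2, W=2) weight 1/336
  (Y=2, U=3, X=2, Z=2, W=3) weight 1/336
Group by Y:
  weight(Y=1) = 1/96
  weight(Y=2) = 1/84
Total weight = 1/96 + 1/84 = 5/224
P(Y=1 | obs) = 1/96 / 5/224 = 7/15
P(Y=2 | obs) = 1/84 / 5/224 = 8/15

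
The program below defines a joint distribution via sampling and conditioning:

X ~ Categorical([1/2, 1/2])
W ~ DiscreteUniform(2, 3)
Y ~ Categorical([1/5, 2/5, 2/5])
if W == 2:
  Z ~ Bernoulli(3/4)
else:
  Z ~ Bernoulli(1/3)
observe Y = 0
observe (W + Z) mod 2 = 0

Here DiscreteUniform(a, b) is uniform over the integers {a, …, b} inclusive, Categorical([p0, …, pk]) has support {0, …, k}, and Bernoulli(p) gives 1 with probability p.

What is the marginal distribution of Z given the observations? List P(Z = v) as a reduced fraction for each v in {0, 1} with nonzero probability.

P(Z=0) = 3/7, P(Z=1) = 4/7

Enumerate traces; 4 have nonzero weight after conditioning:
  (X=0, W=2, Y=0, Z=0) weight 1/80
  (X=0, W=3, Y=0, Z=1) weight 1/60
  (X=1, W=2, Y=0, Z=0) weight 1/80
  (X=1, W=3, Y=0, Z=1) weight 1/60
Group by Z:
  weight(Z=0) = 1/40
  weight(Z=1) = 1/30
Total weight = 1/40 + 1/30 = 7/120
P(Z=0 | obs) = 1/40 / 7/120 = 3/7
P(Z=1 | obs) = 1/30 / 7/120 = 4/7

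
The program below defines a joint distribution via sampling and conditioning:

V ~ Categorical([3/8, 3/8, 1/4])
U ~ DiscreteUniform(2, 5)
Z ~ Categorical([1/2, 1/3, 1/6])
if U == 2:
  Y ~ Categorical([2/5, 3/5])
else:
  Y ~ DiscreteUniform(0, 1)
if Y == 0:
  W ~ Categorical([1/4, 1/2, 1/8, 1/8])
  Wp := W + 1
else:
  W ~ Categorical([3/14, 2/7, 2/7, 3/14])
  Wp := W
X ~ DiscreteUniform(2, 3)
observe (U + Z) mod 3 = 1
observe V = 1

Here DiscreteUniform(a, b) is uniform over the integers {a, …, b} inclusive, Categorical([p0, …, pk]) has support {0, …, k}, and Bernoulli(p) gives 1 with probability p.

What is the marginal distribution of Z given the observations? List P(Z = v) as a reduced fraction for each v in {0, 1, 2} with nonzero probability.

P(Z=0) = 3/7, P(Z=1) = 2/7, P(Z=2) = 2/7

Enumerate traces; 64 have nonzero weight after conditioning:
  (V=1, U=2, Z=2, Y=0, W=0, X=2) weight 1/1280
  (V=1, U=2, Z=2, Y=0, W=0, X=3) weight 1/1280
  (V=1, U=2, Z=2, Y=0, W=1, X=2) weight 1/640
  (V=1, U=2, Z=2, Y=0, W=1, X=3) weight 1/640
  (V=1, U=2, Z=2, Y=0, W=2, X=2) weight 1/2560
  (V=1, U=2, Z=2, Y=0, W=2, X=3) weight 1/2560
  (V=1, U=2, Z=2, Y=0, W=3, X=2) weight 1/2560
  (V=1, U=2, Z=2, Y=0, W=3, X=3) weight 1/2560
  (V=1, U=3, Z=1, Y=0, W=0, X=2) weight 1/512
  (V=1, U=4, Z=0, Y=0, W=0, X=2) weight 3/1024
  … 54 more
Group by Z:
  weight(Z=0) = 3/64
  weight(Z=1) = 1/32
  weight(Z=2) = 1/32
Total weight = 3/64 + 1/32 + 1/32 = 7/64
P(Z=0 | obs) = 3/64 / 7/64 = 3/7
P(Z=1 | obs) = 1/32 / 7/64 = 2/7
P(Z=2 | obs) = 1/32 / 7/64 = 2/7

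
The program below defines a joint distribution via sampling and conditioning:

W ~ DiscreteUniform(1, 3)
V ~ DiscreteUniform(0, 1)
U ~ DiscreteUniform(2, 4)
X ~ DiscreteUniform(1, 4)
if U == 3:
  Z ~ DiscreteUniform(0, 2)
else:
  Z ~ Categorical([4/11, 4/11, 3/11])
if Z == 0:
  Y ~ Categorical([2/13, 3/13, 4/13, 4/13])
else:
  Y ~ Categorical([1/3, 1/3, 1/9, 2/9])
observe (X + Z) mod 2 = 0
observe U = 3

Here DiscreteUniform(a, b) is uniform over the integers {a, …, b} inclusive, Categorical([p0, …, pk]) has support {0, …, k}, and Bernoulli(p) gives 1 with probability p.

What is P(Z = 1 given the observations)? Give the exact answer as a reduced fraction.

Enumerate traces; 144 have nonzero weight after conditioning:
  (W=1, V=0, U=3, X=1, Z=1, Y=0) weight 1/648
  (W=1, V=0, U=3, X=1, Z=1, Y=1) weight 1/648
  (W=1, V=0, U=3, X=1, Z=1, Y=2) weight 1/1944
  (W=1, V=0, U=3, X=1, Z=1, Y=3) weight 1/972
  (W=1, V=0, U=3, X=2, Z=0, Y=0) weight 1/1404
  (W=1, V=0, U=3, X=2, Z=0, Y=1) weight 1/936
  (W=1, V=0, U=3, X=2, Z=0, Y=2) weight 1/702
  (W=1, V=0, U=3, X=2, Z=0, Y=3) weight 1/702
  (W=1, V=0, U=3, X=2, Z=2, Y=0) weight 1/648
  … 135 more
Group by Z:
  weight(Z=0) = 1/18
  weight(Z=1) = 1/18
  weight(Z=2) = 1/18
Total weight = 1/18 + 1/18 + 1/18 = 1/6
P(Z=0 | obs) = 1/18 / 1/6 = 1/3
P(Z=1 | obs) = 1/18 / 1/6 = 1/3
P(Z=2 | obs) = 1/18 / 1/6 = 1/3

P(Z = 1 | obs) = 1/3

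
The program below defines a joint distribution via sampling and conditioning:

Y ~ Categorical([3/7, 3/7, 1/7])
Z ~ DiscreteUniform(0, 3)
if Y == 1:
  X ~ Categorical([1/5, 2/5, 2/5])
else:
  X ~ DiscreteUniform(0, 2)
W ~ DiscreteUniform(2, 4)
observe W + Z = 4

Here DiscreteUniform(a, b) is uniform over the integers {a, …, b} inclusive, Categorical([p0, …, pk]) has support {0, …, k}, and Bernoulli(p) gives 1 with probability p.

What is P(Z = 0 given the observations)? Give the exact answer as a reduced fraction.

P(Z = 0 | obs) = 1/3

Enumerate traces; 27 have nonzero weight after conditioning:
  (Y=0, Z=0, X=0, W=4) weight 1/84
  (Y=0, Z=0, X=1, W=4) weight 1/84
  (Y=0, Z=0, X=2, W=4) weight 1/84
  (Y=0, Z=1, X=0, W=3) weight 1/84
  (Y=0, Z=1, X=1, W=3) weight 1/84
  (Y=0, Z=1, X=2, W=3) weight 1/84
  (Y=0, Z=2, X=0, W=2) weight 1/84
  (Y=0, Z=2, X=1, W=2) weight 1/84
  … 19 more
Group by Z:
  weight(Z=0) = 1/12
  weight(Z=1) = 1/12
  weight(Z=2) = 1/12
Total weight = 1/12 + 1/12 + 1/12 = 1/4
P(Z=0 | obs) = 1/12 / 1/4 = 1/3
P(Z=1 | obs) = 1/12 / 1/4 = 1/3
P(Z=2 | obs) = 1/12 / 1/4 = 1/3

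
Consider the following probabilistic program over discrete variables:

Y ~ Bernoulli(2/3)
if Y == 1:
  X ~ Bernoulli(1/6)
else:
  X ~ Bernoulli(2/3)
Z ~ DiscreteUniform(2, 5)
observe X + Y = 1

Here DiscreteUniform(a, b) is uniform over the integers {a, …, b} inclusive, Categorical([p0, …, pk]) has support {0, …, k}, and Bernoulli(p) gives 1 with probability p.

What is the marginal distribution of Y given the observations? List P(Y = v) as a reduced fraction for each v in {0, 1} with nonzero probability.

Enumerate traces; 8 have nonzero weight after conditioning:
  (Y=0, X=1, Z=2) weight 1/18
  (Y=0, X=1, Z=3) weight 1/18
  (Y=0, X=1, Z=4) weight 1/18
  (Y=0, X=1, Z=5) weight 1/18
  (Y=1, X=0, Z=2) weight 5/36
  (Y=1, X=0, Z=3) weight 5/36
  (Y=1, X=0, Z=4) weight 5/36
  (Y=1, X=0, Z=5) weight 5/36
Group by Y:
  weight(Y=0) = 2/9
  weight(Y=1) = 5/9
Total weight = 2/9 + 5/9 = 7/9
P(Y=0 | obs) = 2/9 / 7/9 = 2/7
P(Y=1 | obs) = 5/9 / 7/9 = 5/7

P(Y=0) = 2/7, P(Y=1) = 5/7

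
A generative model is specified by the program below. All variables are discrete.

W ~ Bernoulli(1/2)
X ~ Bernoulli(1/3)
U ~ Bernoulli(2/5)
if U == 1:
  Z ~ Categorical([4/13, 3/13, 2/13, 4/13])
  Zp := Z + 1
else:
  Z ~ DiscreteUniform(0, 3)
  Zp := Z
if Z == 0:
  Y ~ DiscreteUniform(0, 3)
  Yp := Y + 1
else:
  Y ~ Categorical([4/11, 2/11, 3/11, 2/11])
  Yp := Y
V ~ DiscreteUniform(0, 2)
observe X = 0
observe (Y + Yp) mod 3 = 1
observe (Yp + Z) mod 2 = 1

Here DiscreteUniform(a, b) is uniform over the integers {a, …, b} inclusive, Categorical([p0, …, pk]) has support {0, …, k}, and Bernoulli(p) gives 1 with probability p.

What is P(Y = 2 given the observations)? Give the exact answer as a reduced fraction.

Enumerate traces; 36 have nonzero weight after conditioning:
  (W=0, X=0, U=0, Z=0, Y=0, V=0) weight 1/240
  (W=0, X=0, U=0, Z=0, Y=0, V=1) weight 1/240
  (W=0, X=0, U=0, Z=0, Y=0, V=2) weight 1/240
  (W=0, X=0, U=0, Z=1, Y=2, V=0) weight 1/220
  (W=0, X=0, U=0, Z=1, Y=2, V=1) weight 1/220
  (W=0, X=0, U=0, Z=1, Y=2, V=2) weight 1/220
  (W=0, X=0, U=0, Z=3, Y=2, V=0) weight 1/220
  (W=0, X=0, U=0, Z=3, Y=2, V=1) weight 1/220
  … 28 more
Group by Y:
  weight(Y=0) = 71/1560
  weight(Y=2) = 67/715
Total weight = 71/1560 + 67/715 = 2389/17160
P(Y=0 | obs) = 71/1560 / 2389/17160 = 781/2389
P(Y=2 | obs) = 67/715 / 2389/17160 = 1608/2389

P(Y = 2 | obs) = 1608/2389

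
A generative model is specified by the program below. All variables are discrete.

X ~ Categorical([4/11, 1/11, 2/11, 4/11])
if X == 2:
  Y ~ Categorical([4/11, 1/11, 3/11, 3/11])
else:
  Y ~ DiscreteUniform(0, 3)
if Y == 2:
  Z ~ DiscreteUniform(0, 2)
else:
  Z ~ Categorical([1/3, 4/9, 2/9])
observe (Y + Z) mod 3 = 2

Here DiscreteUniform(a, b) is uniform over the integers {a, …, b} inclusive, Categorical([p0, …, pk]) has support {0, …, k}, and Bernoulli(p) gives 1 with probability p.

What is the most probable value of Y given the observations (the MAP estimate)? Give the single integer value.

Enumerate traces; 16 have nonzero weight after conditioning:
  (X=0, Y=0, Z=2) weight 2/99
  (X=0, Y=1, Z=1) weight 4/99
  (X=0, Y=2, Z=0) weight 1/33
  (X=0, Y=3, Z=2) weight 2/99
  (X=1, Y=0, Z=2) weight 1/198
  (X=1, Y=1, Z=1) weight 1/99
  (X=1, Y=2, Z=0) weight 1/132
  (X=1, Y=3, Z=2) weight 1/198
  … 8 more
Group by Y:
  weight(Y=0) = 131/2178
  weight(Y=1) = 107/1089
  weight(Y=2) = 41/484
  weight(Y=3) = 41/726
Total weight = 131/2178 + 107/1089 + 41/484 + 41/726 = 145/484
P(Y=0 | obs) = 131/2178 / 145/484 = 262/1305
P(Y=1 | obs) = 107/1089 / 145/484 = 428/1305
P(Y=2 | obs) = 41/484 / 145/484 = 41/145
P(Y=3 | obs) = 41/726 / 145/484 = 82/435
argmax = 1

argmax_v P(Y = v | obs) = 1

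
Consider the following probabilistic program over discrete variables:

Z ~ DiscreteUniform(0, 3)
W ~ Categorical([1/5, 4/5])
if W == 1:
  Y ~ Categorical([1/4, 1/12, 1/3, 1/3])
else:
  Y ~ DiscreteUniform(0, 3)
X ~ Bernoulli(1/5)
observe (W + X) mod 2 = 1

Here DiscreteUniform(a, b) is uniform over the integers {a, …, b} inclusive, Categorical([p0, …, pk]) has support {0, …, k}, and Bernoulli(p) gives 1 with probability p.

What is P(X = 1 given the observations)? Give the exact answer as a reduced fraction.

P(X = 1 | obs) = 1/17

Enumerate traces; 32 have nonzero weight after conditioning:
  (Z=0, W=0, Y=0, X=1) weight 1/400
  (Z=0, W=0, Y=1, X=1) weight 1/400
  (Z=0, W=0, Y=2, X=1) weight 1/400
  (Z=0, W=0, Y=3, X=1) weight 1/400
  (Z=0, W=1, Y=0, X=0) weight 1/25
  (Z=0, W=1, Y=1, X=0) weight 1/75
  (Z=0, W=1, Y=2, X=0) weight 4/75
  (Z=0, W=1, Y=3, X=0) weight 4/75
  … 24 more
Group by X:
  weight(X=0) = 16/25
  weight(X=1) = 1/25
Total weight = 16/25 + 1/25 = 17/25
P(X=0 | obs) = 16/25 / 17/25 = 16/17
P(X=1 | obs) = 1/25 / 17/25 = 1/17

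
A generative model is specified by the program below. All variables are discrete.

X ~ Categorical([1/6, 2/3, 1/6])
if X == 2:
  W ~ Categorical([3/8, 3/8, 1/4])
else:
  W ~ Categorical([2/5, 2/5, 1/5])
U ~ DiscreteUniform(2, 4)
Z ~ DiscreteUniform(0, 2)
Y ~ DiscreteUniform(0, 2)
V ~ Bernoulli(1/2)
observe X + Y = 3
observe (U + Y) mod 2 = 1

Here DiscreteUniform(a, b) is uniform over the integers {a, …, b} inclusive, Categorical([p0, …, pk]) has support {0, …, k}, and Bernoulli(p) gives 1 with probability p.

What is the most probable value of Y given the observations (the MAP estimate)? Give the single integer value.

argmax_v P(Y = v | obs) = 2

Enumerate traces; 54 have nonzero weight after conditioning:
  (X=1, W=0, U=3, Z=0, Y=2, V=0) weight 2/405
  (X=1, W=0, U=3, Z=0, Y=2, V=1) weight 2/405
  (X=1, W=0, U=3, Z=1, Y=2, V=0) weight 2/405
  (X=1, W=0, U=3, Z=1, Y=2, V=1) weight 2/405
  (X=1, W=0, U=3, Z=2, Y=2, V=0) weight 2/405
  (X=1, W=0, U=3, Z=2, Y=2, V=1) weight 2/405
  (X=1, W=1, U=3, Z=0, Y=2, V=0) weight 2/405
  (X=1, W=1, U=3, Z=0, Y=2, V=1) weight 2/405
  (X=2, W=0, U=2, Z=0, Y=1, V=0) weight 1/864
  … 45 more
Group by Y:
  weight(Y=1) = 1/27
  weight(Y=2) = 2/27
Total weight = 1/27 + 2/27 = 1/9
P(Y=1 | obs) = 1/27 / 1/9 = 1/3
P(Y=2 | obs) = 2/27 / 1/9 = 2/3
argmax = 2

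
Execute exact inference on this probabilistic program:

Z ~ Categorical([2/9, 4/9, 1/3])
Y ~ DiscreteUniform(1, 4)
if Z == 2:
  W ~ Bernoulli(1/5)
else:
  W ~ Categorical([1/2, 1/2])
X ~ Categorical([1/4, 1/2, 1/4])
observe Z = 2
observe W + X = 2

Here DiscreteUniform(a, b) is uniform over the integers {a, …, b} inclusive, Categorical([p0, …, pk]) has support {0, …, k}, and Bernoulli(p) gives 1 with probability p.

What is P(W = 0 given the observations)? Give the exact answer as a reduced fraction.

Enumerate traces; 8 have nonzero weight after conditioning:
  (Z=2, Y=1, W=0, X=2) weight 1/60
  (Z=2, Y=1, W=1, X=1) weight 1/120
  (Z=2, Y=2, W=0, X=2) weight 1/60
  (Z=2, Y=2, W=1, X=1) weight 1/120
  (Z=2, Y=3, W=0, X=2) weight 1/60
  (Z=2, Y=3, W=1, X=1) weight 1/120
  (Z=2, Y=4, W=0, X=2) weight 1/60
  (Z=2, Y=4, W=1, X=1) weight 1/120
Group by W:
  weight(W=0) = 1/15
  weight(W=1) = 1/30
Total weight = 1/15 + 1/30 = 1/10
P(W=0 | obs) = 1/15 / 1/10 = 2/3
P(W=1 | obs) = 1/30 / 1/10 = 1/3

P(W = 0 | obs) = 2/3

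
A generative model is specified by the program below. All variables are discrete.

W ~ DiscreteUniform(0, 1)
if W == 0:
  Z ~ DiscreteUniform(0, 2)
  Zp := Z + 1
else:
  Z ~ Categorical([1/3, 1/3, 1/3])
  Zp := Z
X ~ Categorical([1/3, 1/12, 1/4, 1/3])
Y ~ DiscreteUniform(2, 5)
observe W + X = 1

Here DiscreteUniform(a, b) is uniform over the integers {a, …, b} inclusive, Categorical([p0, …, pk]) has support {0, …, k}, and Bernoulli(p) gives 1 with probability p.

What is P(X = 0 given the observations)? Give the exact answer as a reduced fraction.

P(X = 0 | obs) = 4/5

Enumerate traces; 24 have nonzero weight after conditioning:
  (W=0, Z=0, X=1, Y=2) weight 1/288
  (W=0, Z=0, X=1, Y=3) weight 1/288
  (W=0, Z=0, X=1, Y=4) weight 1/288
  (W=0, Z=0, X=1, Y=5) weight 1/288
  (W=0, Z=1, X=1, Y=2) weight 1/288
  (W=0, Z=1, X=1, Y=3) weight 1/288
  (W=0, Z=1, X=1, Y=4) weight 1/288
  (W=0, Z=1, X=1, Y=5) weight 1/288
  (W=1, Z=0, X=0, Y=2) weight 1/72
  … 15 more
Group by X:
  weight(X=0) = 1/6
  weight(X=1) = 1/24
Total weight = 1/6 + 1/24 = 5/24
P(X=0 | obs) = 1/6 / 5/24 = 4/5
P(X=1 | obs) = 1/24 / 5/24 = 1/5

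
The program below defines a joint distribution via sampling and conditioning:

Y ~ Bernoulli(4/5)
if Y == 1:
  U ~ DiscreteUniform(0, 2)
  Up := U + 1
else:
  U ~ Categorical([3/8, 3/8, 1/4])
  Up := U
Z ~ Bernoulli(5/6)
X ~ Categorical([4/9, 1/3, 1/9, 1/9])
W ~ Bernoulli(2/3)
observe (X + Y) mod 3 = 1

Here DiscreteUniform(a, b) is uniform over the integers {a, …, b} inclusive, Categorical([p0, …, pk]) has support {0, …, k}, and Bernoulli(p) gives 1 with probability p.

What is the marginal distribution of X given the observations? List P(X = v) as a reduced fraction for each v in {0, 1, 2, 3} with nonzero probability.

P(X=0) = 16/23, P(X=1) = 3/23, P(X=3) = 4/23

Enumerate traces; 36 have nonzero weight after conditioning:
  (Y=0, U=0, Z=0, X=1, W=0) weight 1/720
  (Y=0, U=0, Z=0, X=1, W=1) weight 1/360
  (Y=0, U=0, Z=1, X=1, W=0) weight 1/144
  (Y=0, U=0, Z=1, X=1, W=1) weight 1/72
  (Y=0, U=1, Z=0, X=1, W=0) weight 1/720
  (Y=0, U=1, Z=0, X=1, W=1) weight 1/360
  (Y=0, U=1, Z=1, X=1, W=0) weight 1/144
  (Y=0, U=1, Z=1, X=1, W=1) weight 1/72
  (Y=1, U=0, Z=0, X=0, W=0) weight 8/1215
  (Y=1, U=0, Z=0, X=3, W=0) weight 2/1215
  … 26 more
Group by X:
  weight(X=0) = 16/45
  weight(X=1) = 1/15
  weight(X=3) = 4/45
Total weight = 16/45 + 1/15 + 4/45 = 23/45
P(X=0 | obs) = 16/45 / 23/45 = 16/23
P(X=1 | obs) = 1/15 / 23/45 = 3/23
P(X=3 | obs) = 4/45 / 23/45 = 4/23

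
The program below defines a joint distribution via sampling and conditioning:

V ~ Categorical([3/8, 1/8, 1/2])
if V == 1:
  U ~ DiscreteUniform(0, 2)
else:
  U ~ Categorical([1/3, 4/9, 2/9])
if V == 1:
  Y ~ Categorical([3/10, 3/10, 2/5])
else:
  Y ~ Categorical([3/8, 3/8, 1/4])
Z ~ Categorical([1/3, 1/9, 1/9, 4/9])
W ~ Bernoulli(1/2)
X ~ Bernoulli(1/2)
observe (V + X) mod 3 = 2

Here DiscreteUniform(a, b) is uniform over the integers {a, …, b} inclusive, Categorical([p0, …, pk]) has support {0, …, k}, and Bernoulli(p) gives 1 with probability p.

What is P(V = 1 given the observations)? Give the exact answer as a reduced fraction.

Enumerate traces; 144 have nonzero weight after conditioning:
  (V=1, U=0, Y=0, Z=0, W=0, X=1) weight 1/960
  (V=1, U=0, Y=0, Z=0, W=1, X=1) weight 1/960
  (V=1, U=0, Y=0, Z=1, W=0, X=1) weight 1/2880
  (V=1, U=0, Y=0, Z=1, W=1, X=1) weight 1/2880
  (V=1, U=0, Y=0, Z=2, W=0, X=1) weight 1/2880
  (V=1, U=0, Y=0, Z=2, W=1, X=1) weight 1/2880
  (V=1, U=0, Y=0, Z=3, W=0, X=1) weight 1/720
  (V=1, U=0, Y=0, Z=3, W=1, X=1) weight 1/720
  (V=2, U=0, Y=0, Z=0, W=0, X=0) weight 1/192
  … 135 more
Group by V:
  weight(V=1) = 1/16
  weight(V=2) = 1/4
Total weight = 1/16 + 1/4 = 5/16
P(V=1 | obs) = 1/16 / 5/16 = 1/5
P(V=2 | obs) = 1/4 / 5/16 = 4/5

P(V = 1 | obs) = 1/5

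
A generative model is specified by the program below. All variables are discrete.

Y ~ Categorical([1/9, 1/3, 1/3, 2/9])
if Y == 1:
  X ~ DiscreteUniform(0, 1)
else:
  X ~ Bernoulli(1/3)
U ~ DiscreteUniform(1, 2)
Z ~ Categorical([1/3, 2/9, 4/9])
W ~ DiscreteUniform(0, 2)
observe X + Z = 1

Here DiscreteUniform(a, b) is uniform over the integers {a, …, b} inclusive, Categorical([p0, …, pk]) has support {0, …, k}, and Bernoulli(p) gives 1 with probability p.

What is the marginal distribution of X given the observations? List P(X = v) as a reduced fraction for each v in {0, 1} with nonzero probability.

Enumerate traces; 48 have nonzero weight after conditioning:
  (Y=0, X=0, U=1, Z=1, W=0) weight 2/729
  (Y=0, X=0, U=1, Z=1, W=1) weight 2/729
  (Y=0, X=0, U=1, Z=1, W=2) weight 2/729
  (Y=0, X=0, U=2, Z=1, W=0) weight 2/729
  (Y=0, X=0, U=2, Z=1, W=1) weight 2/729
  (Y=0, X=0, U=2, Z=1, W=2) weight 2/729
  (Y=0, X=1, U=1, Z=0, W=0) weight 1/486
  (Y=0, X=1, U=1, Z=0, W=1) weight 1/486
  … 40 more
Group by X:
  weight(X=0) = 11/81
  weight(X=1) = 7/54
Total weight = 11/81 + 7/54 = 43/162
P(X=0 | obs) = 11/81 / 43/162 = 22/43
P(X=1 | obs) = 7/54 / 43/162 = 21/43

P(X=0) = 22/43, P(X=1) = 21/43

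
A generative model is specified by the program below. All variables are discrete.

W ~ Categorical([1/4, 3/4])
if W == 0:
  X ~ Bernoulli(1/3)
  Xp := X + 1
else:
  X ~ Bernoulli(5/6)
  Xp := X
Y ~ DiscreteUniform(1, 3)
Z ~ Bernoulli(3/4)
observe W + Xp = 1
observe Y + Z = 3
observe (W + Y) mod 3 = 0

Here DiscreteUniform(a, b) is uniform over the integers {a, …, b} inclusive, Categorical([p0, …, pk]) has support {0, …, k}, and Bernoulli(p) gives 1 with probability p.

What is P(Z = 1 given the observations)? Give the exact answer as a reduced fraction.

Enumerate traces; 2 have nonzero weight after conditioning:
  (W=0, X=0, Y=3, Z=0) weight 1/72
  (W=1, X=0, Y=2, Z=1) weight 1/32
Group by Z:
  weight(Z=0) = 1/72
  weight(Z=1) = 1/32
Total weight = 1/72 + 1/32 = 13/288
P(Z=0 | obs) = 1/72 / 13/288 = 4/13
P(Z=1 | obs) = 1/32 / 13/288 = 9/13

P(Z = 1 | obs) = 9/13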